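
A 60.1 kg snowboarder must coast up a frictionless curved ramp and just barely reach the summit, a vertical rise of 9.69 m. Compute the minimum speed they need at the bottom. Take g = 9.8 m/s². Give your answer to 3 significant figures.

At the top they are momentarily at rest, so all KE converts to PE: ½mv² = mgh
v = √(2gh) = √(2 × 9.8 × 9.69) = 13.78 m/s

v = 13.8 m/s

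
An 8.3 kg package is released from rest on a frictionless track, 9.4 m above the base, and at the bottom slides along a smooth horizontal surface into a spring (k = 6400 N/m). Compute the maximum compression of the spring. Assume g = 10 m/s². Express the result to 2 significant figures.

Gravitational PE at the top equals spring PE at max compression: mgh = ½kx²
x = √(2mgh/k) = √(2 × 8.3 × 10 × 9.4 / 6400) = 0.4938 m

x = 0.49 m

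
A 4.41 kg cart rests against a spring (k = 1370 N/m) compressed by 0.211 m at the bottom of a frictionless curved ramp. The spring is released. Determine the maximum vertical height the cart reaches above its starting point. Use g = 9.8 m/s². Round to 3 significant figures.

All spring PE becomes gravitational PE at the highest point: ½kx² = mgh
h = kx²/(2mg) = (1370)(0.211)²/(2 × 4.41 × 9.8) = 0.7057 m

h = 0.706 m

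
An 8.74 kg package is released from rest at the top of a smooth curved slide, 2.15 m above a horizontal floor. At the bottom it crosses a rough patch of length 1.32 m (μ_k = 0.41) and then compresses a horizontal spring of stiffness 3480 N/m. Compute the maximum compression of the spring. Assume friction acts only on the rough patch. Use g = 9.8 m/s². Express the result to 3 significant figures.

Initial energy: E₁ = mgh = (8.74)(9.8)(2.15) = 184.15 J
Friction removes W_f = μ_k mg d = (0.41)(8.74)(9.8)(1.32) = 46.35 J
Energy reaching the spring: E = 184.15 − 46.35 = 137.80 J
At max compression ½kx² = E ⇒ x = √(2E/k) = √(2 × 137.80/3480) = 0.2814 m

x = 0.281 m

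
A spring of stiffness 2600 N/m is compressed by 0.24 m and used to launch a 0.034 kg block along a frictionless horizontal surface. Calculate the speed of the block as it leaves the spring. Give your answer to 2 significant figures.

Conservation of energy: ½kx² = ½mv²
v = x√(k/m) = 0.24 × √(2600/0.034) = 66.37 m/s

v = 66 m/s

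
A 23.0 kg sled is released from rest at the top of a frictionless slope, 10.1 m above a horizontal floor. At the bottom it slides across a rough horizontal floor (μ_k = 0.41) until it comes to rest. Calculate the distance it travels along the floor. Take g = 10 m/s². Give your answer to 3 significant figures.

d = 24.6 m

Energy at the top = energy at the end + work done against friction:
At rest all PE has been dissipated by friction: mgh = μ_k m g d
d = h/μ_k = 10.1/0.41 = 24.63 m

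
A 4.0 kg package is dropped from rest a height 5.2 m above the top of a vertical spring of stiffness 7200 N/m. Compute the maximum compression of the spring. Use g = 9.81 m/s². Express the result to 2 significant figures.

Take the reference level at the top of the uncompressed spring. At max compression the package has fallen H + x and is momentarily at rest:
mg(H + x) = ½kx²
½(7200)x² − (4.0)(9.81)x − (4.0)(9.81)(5.2) = 0
3600x² − 39.24x − 204.0 = 0
x = [39.24 + √(1540 + 2.9383e+06)]/(2 × 3600) = 0.2436 m

x = 0.24 m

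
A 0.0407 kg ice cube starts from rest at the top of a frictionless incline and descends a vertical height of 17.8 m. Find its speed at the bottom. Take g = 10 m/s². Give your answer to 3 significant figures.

Mechanical energy is conserved (no friction): mgh = ½mv²
v = √(2gh) = √(2 × 10 × 17.8) = √356.00 = 18.87 m/s

v = 18.9 m/s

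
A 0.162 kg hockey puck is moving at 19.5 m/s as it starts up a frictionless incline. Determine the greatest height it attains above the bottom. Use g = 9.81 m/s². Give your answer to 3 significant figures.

By energy conservation, ½mv² = mgh
h = v²/(2g) = 19.5²/(2 × 9.81) = 19.38 m

h = 19.4 m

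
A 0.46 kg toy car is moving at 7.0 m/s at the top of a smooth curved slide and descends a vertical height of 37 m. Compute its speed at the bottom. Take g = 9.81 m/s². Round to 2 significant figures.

v = 28 m/s

By conservation of mechanical energy, ½mv₀² + mgh = ½mv²
v² = v₀² + 2gh = (7.0)² + 2(9.81)(37) = 774.94
v = √774.94 = 27.84 m/s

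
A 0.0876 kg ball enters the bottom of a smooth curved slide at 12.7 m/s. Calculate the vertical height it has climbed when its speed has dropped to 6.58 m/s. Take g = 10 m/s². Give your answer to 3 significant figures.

h = 5.90 m

Energy balance between the two points: ½mv₁² = ½mv₂² + mgh
h = (v₁² − v₂²)/(2g) = (12.7² − 6.58²)/(2 × 10) = 5.900 m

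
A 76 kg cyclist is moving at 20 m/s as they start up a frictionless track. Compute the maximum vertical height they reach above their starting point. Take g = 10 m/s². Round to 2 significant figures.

h = 20 m

Setting KE at the bottom equal to PE gained: ½mv² = mgh
h = v²/(2g) = 20²/(2 × 10) = 20.00 m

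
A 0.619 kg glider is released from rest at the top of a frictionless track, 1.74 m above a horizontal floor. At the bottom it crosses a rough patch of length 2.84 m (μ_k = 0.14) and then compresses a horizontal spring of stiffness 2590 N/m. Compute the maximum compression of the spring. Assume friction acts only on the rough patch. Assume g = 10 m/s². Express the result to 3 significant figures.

x = 0.0801 m

Initial energy: E₁ = mgh = (0.619)(10)(1.74) = 10.771 J
Friction removes W_f = μ_k mg d = (0.14)(0.619)(10)(2.84) = 2.461 J
Energy reaching the spring: E = 10.771 − 2.461 = 8.3095 J
At max compression ½kx² = E ⇒ x = √(2E/k) = √(2 × 8.3095/2590) = 0.08010 m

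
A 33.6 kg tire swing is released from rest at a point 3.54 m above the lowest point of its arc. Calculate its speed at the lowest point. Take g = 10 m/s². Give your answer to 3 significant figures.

v = 8.41 m/s

Mechanical energy is conserved (no friction): mgh = ½mv²
v = √(2gh) = √(2 × 10 × 3.54) = √70.800 = 8.414 m/s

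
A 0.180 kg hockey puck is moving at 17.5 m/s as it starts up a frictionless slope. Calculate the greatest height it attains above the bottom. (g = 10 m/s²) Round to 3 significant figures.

Setting KE at the bottom equal to PE gained: ½mv² = mgh
h = v²/(2g) = 17.5²/(2 × 10) = 15.31 m

h = 15.3 m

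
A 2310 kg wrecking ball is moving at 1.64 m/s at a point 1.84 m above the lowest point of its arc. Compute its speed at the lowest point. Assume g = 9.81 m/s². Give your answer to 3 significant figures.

v = 6.23 m/s

Equating total energy at the two states: ½mv₀² + mgh = ½mv²
The mass cancels from both sides.
v² = v₀² + 2gh = (1.64)² + 2(9.81)(1.84) = 38.790
v = √38.790 = 6.228 m/s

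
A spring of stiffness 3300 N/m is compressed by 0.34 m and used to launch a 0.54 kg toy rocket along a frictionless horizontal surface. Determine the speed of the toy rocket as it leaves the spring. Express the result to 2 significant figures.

The toy rocket leaves the spring when the spring is at natural length, so ½kx² = ½mv²
v = x√(k/m) = 0.34 × √(3300/0.54) = 26.58 m/s

v = 27 m/s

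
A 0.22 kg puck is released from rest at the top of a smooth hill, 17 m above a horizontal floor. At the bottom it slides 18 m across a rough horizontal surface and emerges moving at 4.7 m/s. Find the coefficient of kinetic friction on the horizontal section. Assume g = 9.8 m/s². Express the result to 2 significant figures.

Energy bookkeeping (friction removes W_f = μ_k N d):
mgh = ½mv² + μ_k m g d
mgh = 36.652 J; ½mv² = 2.4299 J
W_f = 36.652 − 2.4299 = 34.22 J
μ_k = W_f/(mg·d) = 34.22/(2.156 × 18) = 0.8818

μ_k = 0.88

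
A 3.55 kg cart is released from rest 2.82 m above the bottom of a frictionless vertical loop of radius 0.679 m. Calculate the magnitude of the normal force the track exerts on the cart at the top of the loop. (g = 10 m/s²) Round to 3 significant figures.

N = 117 N

Energy from release to top (height 2r): mgh = ½mv_top² + mg(2r)
v_top² = 2g(h − 2r) = 2(10)(2.82 − 1.358) = 29.240 m²/s²
At the top, both N and weight point toward the centre: N + mg = mv_top²/r
N = m(v_top²/r − g) = 3.55(29.240/0.679 − 10) = 117.4 N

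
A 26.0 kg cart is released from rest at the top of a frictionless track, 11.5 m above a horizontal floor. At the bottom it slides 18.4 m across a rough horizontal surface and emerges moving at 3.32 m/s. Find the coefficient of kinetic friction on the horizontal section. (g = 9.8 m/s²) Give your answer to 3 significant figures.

μ_k = 0.594

Energy bookkeeping (friction removes W_f = μ_k N d):
mgh = ½mv² + μ_k m g d
mgh = 2930.2 J; ½mv² = 143.29 J
W_f = 2930.2 − 143.29 = 2787 J
μ_k = W_f/(mg·d) = 2787/(254.8 × 18.4) = 0.5944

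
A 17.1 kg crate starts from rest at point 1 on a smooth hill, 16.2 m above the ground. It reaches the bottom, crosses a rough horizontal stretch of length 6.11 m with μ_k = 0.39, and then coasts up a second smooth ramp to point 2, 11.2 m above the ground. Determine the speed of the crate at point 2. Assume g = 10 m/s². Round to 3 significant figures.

Energy at 1: mgh₁ = (17.1)(10)(16.2) = 2770.2 J
Friction loss: W_f = μ_k mg d = 407.5 J
At 2: ½mv² + mgh₂ = mgh₁ − W_f
½mv² = 2770.2 − 407.5 − 1915.2 = 447.52 J
v = √(2 × 447.52/17.1) = 7.235 m/s

v = 7.23 m/s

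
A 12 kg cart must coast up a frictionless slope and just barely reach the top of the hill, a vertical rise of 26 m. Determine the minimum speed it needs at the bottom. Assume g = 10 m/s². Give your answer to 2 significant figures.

v = 23 m/s

At the top it is momentarily at rest, so all KE converts to PE: ½mv² = mgh
v = √(2gh) = √(2 × 10 × 26) = 22.80 m/s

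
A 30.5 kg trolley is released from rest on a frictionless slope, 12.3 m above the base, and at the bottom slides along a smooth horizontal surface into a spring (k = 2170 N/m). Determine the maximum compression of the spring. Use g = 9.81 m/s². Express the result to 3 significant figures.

x = 1.84 m

At max compression the trolley is momentarily at rest: mgh = ½kx²
x = √(2mgh/k) = √(2 × 30.5 × 9.81 × 12.3 / 2170) = 1.842 m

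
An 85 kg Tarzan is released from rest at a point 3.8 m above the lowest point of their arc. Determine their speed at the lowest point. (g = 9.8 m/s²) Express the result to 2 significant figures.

Mechanical energy is conserved (no friction): mgh = ½mv²
The mass cancels from both sides.
v = √(2gh) = √(2 × 9.8 × 3.8) = √74.480 = 8.630 m/s

v = 8.6 m/s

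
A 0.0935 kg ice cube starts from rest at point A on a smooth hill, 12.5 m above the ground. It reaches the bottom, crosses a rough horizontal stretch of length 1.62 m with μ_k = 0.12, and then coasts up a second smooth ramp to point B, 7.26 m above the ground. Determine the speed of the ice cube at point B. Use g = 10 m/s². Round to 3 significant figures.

Energy at A: mgh₁ = (0.0935)(10)(12.5) = 11.688 J
Friction loss: W_f = μ_k mg d = 0.1818 J
At B: ½mv² + mgh₂ = mgh₁ − W_f
½mv² = 11.688 − 0.1818 − 6.7881 = 4.7176 J
v = √(2 × 4.7176/0.0935) = 10.05 m/s

v = 10.0 m/s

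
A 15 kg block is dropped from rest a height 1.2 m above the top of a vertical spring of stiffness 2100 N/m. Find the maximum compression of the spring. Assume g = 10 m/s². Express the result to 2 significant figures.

x = 0.49 m

Take the reference level at the top of the uncompressed spring. At max compression the block has fallen H + x and is momentarily at rest:
mg(H + x) = ½kx²
½(2100)x² − (15)(10)x − (15)(10)(1.2) = 0
1050x² − 150.0x − 180.0 = 0
x = [150.0 + √(22500 + 756000)]/(2 × 1050) = 0.4916 m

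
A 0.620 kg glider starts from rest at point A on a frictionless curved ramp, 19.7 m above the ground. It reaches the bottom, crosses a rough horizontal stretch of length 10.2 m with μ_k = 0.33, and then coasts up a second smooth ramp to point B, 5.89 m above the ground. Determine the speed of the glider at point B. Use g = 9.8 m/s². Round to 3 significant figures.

v = 14.3 m/s

Energy at A: mgh₁ = (0.620)(9.8)(19.7) = 119.70 J
Friction loss: W_f = μ_k mg d = 20.45 J
At B: ½mv² + mgh₂ = mgh₁ − W_f
½mv² = 119.70 − 20.45 − 35.788 = 63.458 J
v = √(2 × 63.458/0.620) = 14.31 m/s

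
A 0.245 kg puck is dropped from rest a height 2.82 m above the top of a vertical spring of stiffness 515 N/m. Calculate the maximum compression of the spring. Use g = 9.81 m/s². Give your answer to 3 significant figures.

x = 0.167 m

Take the reference level at the top of the uncompressed spring. At max compression the puck has fallen H + x and is momentarily at rest:
mg(H + x) = ½kx²
½(515)x² − (0.245)(9.81)x − (0.245)(9.81)(2.82) = 0
257.5x² − 2.403x − 6.778 = 0
x = [2.403 + √(5.777 + 6981.1)]/(2 × 257.5) = 0.1670 m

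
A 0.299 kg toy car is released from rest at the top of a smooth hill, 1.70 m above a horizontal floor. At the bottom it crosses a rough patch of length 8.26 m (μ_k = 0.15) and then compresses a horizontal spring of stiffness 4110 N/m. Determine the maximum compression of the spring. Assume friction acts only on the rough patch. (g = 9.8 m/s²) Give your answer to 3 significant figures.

x = 0.0256 m

Initial energy: E₁ = mgh = (0.299)(9.8)(1.70) = 4.9813 J
Friction removes W_f = μ_k mg d = (0.15)(0.299)(9.8)(8.26) = 3.631 J
Energy reaching the spring: E = 4.9813 − 3.631 = 1.3508 J
At max compression ½kx² = E ⇒ x = √(2E/k) = √(2 × 1.3508/4110) = 0.02564 m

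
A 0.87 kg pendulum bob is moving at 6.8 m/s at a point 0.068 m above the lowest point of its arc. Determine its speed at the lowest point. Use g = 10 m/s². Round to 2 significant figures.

v = 6.9 m/s

Mechanical energy is conserved (no friction): ½mv₀² + mgh = ½mv²
The mass cancels from both sides.
v² = v₀² + 2gh = (6.8)² + 2(10)(0.068) = 47.600
v = √47.600 = 6.899 m/s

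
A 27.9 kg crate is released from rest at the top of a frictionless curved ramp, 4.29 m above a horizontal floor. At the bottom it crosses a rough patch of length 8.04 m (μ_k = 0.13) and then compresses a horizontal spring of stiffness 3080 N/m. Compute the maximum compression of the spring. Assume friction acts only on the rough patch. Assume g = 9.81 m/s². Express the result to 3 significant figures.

Initial energy: E₁ = mgh = (27.9)(9.81)(4.29) = 1174.2 J
Friction removes W_f = μ_k mg d = (0.13)(27.9)(9.81)(8.04) = 286.1 J
Energy reaching the spring: E = 1174.2 − 286.1 = 888.10 J
At max compression ½kx² = E ⇒ x = √(2E/k) = √(2 × 888.10/3080) = 0.7594 m

x = 0.759 m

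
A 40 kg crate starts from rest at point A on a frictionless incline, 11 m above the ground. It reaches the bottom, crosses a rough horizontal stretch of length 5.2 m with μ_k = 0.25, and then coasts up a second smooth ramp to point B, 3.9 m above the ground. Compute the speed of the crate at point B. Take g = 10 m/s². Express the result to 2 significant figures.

Energy at A: mgh₁ = (40)(10)(11) = 4400.0 J
Friction loss: W_f = μ_k mg d = 520.0 J
At B: ½mv² + mgh₂ = mgh₁ − W_f
½mv² = 4400.0 − 520.0 − 1560.0 = 2320.0 J
v = √(2 × 2320.0/40) = 10.77 m/s

v = 11 m/s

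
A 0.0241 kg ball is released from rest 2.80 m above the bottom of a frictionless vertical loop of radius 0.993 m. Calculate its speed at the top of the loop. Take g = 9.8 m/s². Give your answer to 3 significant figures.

Energy conservation: mgh = ½mv_top² + mg(2r)
v_top² = 2g(h − 2r) = 2(9.8)(2.80 − 1.986) = 15.95
v_top = 3.994 m/s

v = 3.99 m/s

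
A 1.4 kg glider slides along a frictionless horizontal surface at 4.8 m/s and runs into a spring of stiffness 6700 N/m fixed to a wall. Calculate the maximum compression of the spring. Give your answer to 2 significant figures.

At max compression the glider is momentarily at rest: ½mv² = ½kx²
x = v√(m/k) = 4.8 × √(1.4/6700) = 0.06939 m

x = 0.069 m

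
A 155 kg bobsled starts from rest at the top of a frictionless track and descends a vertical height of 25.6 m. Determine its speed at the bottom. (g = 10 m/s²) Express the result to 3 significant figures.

v = 22.6 m/s

Energy conservation between the two points: mgh = ½mv²
v = √(2gh) = √(2 × 10 × 25.6) = √512.00 = 22.63 m/s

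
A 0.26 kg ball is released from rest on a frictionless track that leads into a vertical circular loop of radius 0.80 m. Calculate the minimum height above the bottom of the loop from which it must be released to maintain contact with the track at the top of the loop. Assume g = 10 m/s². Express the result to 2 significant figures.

h = 2.0 m

At the top, for minimum speed gravity alone supplies the centripetal force: mg = mv_top²/r ⇒ v_top² = gr = 8.000 m²/s²
Energy conservation from release height h to the top (height 2r): mgh = ½mv_top² + mg(2r)
h = v_top²/(2g) + 2r = r/2 + 2r = 5r/2 = 2.000 m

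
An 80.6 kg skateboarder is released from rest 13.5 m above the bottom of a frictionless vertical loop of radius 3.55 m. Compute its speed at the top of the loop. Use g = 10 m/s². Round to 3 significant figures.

Energy conservation: mgh = ½mv_top² + mg(2r)
v_top² = 2g(h − 2r) = 2(10)(13.5 − 7.100) = 128.0
v_top = 11.31 m/s

v = 11.3 m/s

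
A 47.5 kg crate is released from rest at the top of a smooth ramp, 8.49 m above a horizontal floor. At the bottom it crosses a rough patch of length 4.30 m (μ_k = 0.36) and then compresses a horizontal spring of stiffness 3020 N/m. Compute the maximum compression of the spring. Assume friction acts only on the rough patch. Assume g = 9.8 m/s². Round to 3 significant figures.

x = 1.46 m

Initial energy: E₁ = mgh = (47.5)(9.8)(8.49) = 3952.1 J
Friction removes W_f = μ_k mg d = (0.36)(47.5)(9.8)(4.30) = 720.6 J
Energy reaching the spring: E = 3952.1 − 720.6 = 3231.5 J
At max compression ½kx² = E ⇒ x = √(2E/k) = √(2 × 3231.5/3020) = 1.463 m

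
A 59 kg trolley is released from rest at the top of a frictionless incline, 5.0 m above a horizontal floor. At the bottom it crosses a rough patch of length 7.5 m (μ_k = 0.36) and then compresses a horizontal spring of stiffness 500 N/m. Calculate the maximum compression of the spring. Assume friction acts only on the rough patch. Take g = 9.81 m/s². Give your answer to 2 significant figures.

Initial energy: E₁ = mgh = (59)(9.81)(5.0) = 2894.0 J
Friction removes W_f = μ_k mg d = (0.36)(59)(9.81)(7.5) = 1563 J
Energy reaching the spring: E = 2894.0 − 1563 = 1331.2 J
At max compression ½kx² = E ⇒ x = √(2E/k) = √(2 × 1331.2/500) = 2.308 m

x = 2.3 m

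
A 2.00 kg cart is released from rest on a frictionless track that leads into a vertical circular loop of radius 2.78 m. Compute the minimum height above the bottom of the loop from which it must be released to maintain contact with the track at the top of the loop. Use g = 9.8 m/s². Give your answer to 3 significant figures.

h = 6.95 m

At the top, for minimum speed gravity alone supplies the centripetal force: mg = mv_top²/r ⇒ v_top² = gr = 27.24 m²/s²
Energy conservation from release height h to the top (height 2r): mgh = ½mv_top² + mg(2r)
h = v_top²/(2g) + 2r = r/2 + 2r = 5r/2 = 6.950 m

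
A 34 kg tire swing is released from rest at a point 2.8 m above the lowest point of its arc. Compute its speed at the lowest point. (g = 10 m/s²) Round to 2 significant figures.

By conservation of mechanical energy, mgh = ½mv²
The mass cancels from both sides.
v = √(2gh) = √(2 × 10 × 2.8) = √56.000 = 7.483 m/s

v = 7.5 m/s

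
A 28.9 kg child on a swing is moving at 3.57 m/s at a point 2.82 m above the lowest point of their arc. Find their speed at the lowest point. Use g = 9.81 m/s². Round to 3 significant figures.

Equating total energy at the two states: ½mv₀² + mgh = ½mv²
v² = v₀² + 2gh = (3.57)² + 2(9.81)(2.82) = 68.073
v = √68.073 = 8.251 m/s

v = 8.25 m/s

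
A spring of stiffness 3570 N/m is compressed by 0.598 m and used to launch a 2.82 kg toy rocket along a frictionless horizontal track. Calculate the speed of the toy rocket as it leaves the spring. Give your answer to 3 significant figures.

v = 21.3 m/s

Spring PE converts entirely to kinetic energy: ½kx² = ½mv²
v = x√(k/m) = 0.598 × √(3570/2.82) = 21.28 m/s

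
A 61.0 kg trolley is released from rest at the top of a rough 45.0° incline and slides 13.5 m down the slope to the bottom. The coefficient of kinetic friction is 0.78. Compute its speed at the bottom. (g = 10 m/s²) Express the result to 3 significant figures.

Taking the bottom as reference, mgh = ½mv² + μ_k N L with h = L sinθ, N = mg cosθ:
mgh = mgL sinθ = (61.0)(10)(13.5)sin45.0° = 5823.0 J
W_f = μ_k mg cosθ · L = (0.78)(61.0)(10)cos45.0°·13.5 = 4542 J
½mv² = 5823.0 − 4542 = 1281.1 J
v = √(2 × 1281.1/61.0) = 6.481 m/s

v = 6.48 m/s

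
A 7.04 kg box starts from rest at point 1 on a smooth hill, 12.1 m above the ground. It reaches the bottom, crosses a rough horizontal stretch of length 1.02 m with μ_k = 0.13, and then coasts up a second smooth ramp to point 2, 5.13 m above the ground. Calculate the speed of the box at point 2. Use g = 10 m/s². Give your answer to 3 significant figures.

v = 11.7 m/s

Energy at 1: mgh₁ = (7.04)(10)(12.1) = 851.84 J
Friction loss: W_f = μ_k mg d = 9.335 J
At 2: ½mv² + mgh₂ = mgh₁ − W_f
½mv² = 851.84 − 9.335 − 361.15 = 481.35 J
v = √(2 × 481.35/7.04) = 11.69 m/s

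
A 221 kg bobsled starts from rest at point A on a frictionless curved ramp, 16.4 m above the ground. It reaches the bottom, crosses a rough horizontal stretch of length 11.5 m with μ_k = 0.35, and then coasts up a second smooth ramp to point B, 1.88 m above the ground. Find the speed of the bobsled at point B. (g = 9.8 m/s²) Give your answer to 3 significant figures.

v = 14.3 m/s

Energy at A: mgh₁ = (221)(9.8)(16.4) = 35519 J
Friction loss: W_f = μ_k mg d = 8717 J
At B: ½mv² + mgh₂ = mgh₁ − W_f
½mv² = 35519 − 8717 − 4071.7 = 22730 J
v = √(2 × 22730/221) = 14.34 m/s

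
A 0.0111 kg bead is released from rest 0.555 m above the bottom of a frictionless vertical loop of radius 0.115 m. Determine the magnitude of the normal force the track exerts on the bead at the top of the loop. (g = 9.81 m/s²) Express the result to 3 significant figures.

N = 0.507 N

Energy from release to top (height 2r): mgh = ½mv_top² + mg(2r)
v_top² = 2g(h − 2r) = 2(9.81)(0.555 − 0.2300) = 6.3765 m²/s²
At the top, both N and weight point toward the centre: N + mg = mv_top²/r
N = m(v_top²/r − g) = 0.0111(6.3765/0.115 − 9.81) = 0.5066 N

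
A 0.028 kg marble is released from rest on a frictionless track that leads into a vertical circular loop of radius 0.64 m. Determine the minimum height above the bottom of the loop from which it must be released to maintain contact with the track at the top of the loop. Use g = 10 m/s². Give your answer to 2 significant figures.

At the top, for minimum speed gravity alone supplies the centripetal force: mg = mv_top²/r ⇒ v_top² = gr = 6.400 m²/s²
Energy conservation from release height h to the top (height 2r): mgh = ½mv_top² + mg(2r)
h = v_top²/(2g) + 2r = r/2 + 2r = 5r/2 = 1.600 m

h = 1.6 m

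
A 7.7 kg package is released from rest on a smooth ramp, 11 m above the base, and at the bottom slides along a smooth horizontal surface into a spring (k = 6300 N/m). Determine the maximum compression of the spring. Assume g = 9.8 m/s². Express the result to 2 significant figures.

Energy conservation (no friction) from release to max compression: mgh = ½kx²
x = √(2mgh/k) = √(2 × 7.7 × 9.8 × 11 / 6300) = 0.5133 m

x = 0.51 m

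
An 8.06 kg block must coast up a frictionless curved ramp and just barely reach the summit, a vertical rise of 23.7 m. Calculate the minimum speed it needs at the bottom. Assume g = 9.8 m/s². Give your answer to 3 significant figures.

At the top it is momentarily at rest, so all KE converts to PE: ½mv² = mgh
v = √(2gh) = √(2 × 9.8 × 23.7) = 21.55 m/s

v = 21.6 m/s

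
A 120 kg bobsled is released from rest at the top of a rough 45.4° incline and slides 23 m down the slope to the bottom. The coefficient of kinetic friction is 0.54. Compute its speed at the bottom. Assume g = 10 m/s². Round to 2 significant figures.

Energy: mgh = ½mv² + W_f, with h = L sinθ and W_f = μ_k (mg cosθ) L
mgh = mgL sinθ = (120)(10)(23)sin45.4° = 19652 J
W_f = μ_k mg cosθ · L = (0.54)(120)(10)cos45.4°·23 = 10465 J
½mv² = 19652 − 10465 = 9187.0 J
v = √(2 × 9187.0/120) = 12.37 m/s

v = 12 m/s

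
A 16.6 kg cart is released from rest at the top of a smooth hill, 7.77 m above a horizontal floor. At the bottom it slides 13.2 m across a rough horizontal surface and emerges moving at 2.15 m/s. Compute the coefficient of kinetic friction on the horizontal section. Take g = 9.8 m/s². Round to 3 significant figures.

Energy at the top = energy at the end + work done against friction:
mgh = ½mv² + μ_k m g d
mgh = 1264.0 J; ½mv² = 38.367 J
W_f = 1264.0 − 38.367 = 1226 J
μ_k = W_f/(mg·d) = 1226/(162.7 × 13.2) = 0.5708

μ_k = 0.571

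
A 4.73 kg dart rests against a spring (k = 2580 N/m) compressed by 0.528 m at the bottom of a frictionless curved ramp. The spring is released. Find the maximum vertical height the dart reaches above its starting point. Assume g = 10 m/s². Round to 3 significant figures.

h = 7.60 m

Energy conservation from release to the highest point: ½kx² = mgh
h = kx²/(2mg) = (2580)(0.528)²/(2 × 4.73 × 10) = 7.603 m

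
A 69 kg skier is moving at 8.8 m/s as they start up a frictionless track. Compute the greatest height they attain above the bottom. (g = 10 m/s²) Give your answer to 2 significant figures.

Setting KE at the bottom equal to PE gained: ½mv² = mgh
h = v²/(2g) = 8.8²/(2 × 10) = 3.872 m

h = 3.9 m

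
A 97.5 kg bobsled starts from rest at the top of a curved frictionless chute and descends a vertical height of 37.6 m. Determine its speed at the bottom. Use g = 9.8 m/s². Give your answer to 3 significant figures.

v = 27.1 m/s

Energy conservation between the two points: mgh = ½mv²
v = √(2gh) = √(2 × 9.8 × 37.6) = √736.96 = 27.15 m/s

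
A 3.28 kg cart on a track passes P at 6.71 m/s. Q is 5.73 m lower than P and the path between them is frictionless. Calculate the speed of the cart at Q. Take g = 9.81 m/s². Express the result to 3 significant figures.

v = 12.5 m/s

Energy conservation between the two points: ½mv₀² + mgh = ½mv²
v² = v₀² + 2gh = (6.71)² + 2(9.81)(5.73) = 157.45
v = √157.45 = 12.55 m/s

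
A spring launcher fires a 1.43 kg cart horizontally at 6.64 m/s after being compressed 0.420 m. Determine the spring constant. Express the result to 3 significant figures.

k = 357 N/m

Spring PE at full compression equals KE at release: ½kx² = ½mv²
k = mv²/x² = (1.43)(6.64)²/(0.420)² = 357.4 N/m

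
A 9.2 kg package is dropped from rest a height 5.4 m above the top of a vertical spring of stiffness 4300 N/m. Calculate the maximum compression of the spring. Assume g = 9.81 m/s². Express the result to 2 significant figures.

Measuring PE from the top of the relaxed spring, at max compression the package has dropped H + x with zero KE, so:
mg(H + x) = ½kx²
½(4300)x² − (9.2)(9.81)x − (9.2)(9.81)(5.4) = 0
2150x² − 90.25x − 487.4 = 0
x = [90.25 + √(8145 + 4.1913e+06)]/(2 × 2150) = 0.4976 m

x = 0.50 m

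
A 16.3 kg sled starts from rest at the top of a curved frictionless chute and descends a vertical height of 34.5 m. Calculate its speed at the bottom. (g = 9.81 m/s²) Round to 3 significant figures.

By conservation of mechanical energy, mgh = ½mv²
The mass cancels from both sides.
v = √(2gh) = √(2 × 9.81 × 34.5) = √676.89 = 26.02 m/s

v = 26.0 m/s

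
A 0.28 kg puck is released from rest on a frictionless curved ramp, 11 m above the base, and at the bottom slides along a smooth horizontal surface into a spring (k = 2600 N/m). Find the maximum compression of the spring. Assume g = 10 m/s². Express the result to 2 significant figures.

Energy conservation (no friction) from release to max compression: mgh = ½kx²
x = √(2mgh/k) = √(2 × 0.28 × 10 × 11 / 2600) = 0.1539 m

x = 0.15 m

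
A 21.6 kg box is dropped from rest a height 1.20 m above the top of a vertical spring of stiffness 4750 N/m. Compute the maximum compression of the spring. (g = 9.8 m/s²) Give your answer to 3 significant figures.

Take the reference level at the top of the uncompressed spring. At max compression the box has fallen H + x and is momentarily at rest:
mg(H + x) = ½kx²
½(4750)x² − (21.6)(9.8)x − (21.6)(9.8)(1.20) = 0
2375x² − 211.7x − 254.0 = 0
x = [211.7 + √(44808 + 2.4132e+06)]/(2 × 2375) = 0.3746 m

x = 0.375 m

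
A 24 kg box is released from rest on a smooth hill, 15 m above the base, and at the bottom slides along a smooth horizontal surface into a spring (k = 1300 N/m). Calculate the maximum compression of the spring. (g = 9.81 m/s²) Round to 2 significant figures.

x = 2.3 m

At max compression the box is momentarily at rest: mgh = ½kx²
x = √(2mgh/k) = √(2 × 24 × 9.81 × 15 / 1300) = 2.331 m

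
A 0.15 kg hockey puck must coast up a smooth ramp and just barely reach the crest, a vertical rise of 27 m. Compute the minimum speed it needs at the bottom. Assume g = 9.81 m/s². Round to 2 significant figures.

v = 23 m/s

At the top it is momentarily at rest, so all KE converts to PE: ½mv² = mgh
v = √(2gh) = √(2 × 9.81 × 27) = 23.02 m/s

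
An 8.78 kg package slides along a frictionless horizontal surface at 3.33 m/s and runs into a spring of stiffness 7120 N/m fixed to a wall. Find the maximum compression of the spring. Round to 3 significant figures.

x = 0.117 m

Conservation of energy between contact and max compression: ½mv² = ½kx²
x = v√(m/k) = 3.33 × √(8.78/7120) = 0.1169 m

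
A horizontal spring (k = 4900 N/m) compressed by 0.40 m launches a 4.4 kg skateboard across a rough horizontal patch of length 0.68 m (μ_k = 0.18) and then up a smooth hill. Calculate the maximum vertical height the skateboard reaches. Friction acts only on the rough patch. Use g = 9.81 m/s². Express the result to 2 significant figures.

Spring energy: E₀ = ½kx² = ½(4900)(0.40)² = 392.00 J
Friction: W_f = μ_k mg d = (0.18)(4.4)(9.81)(0.68) = 5.283 J
Energy at base of ramp: E = 392.00 − 5.283 = 386.72 J
At max height all remaining energy is PE: mgh = E ⇒ h = E/(mg) = 386.72/(4.4 × 9.81) = 8.959 m

h = 9.0 m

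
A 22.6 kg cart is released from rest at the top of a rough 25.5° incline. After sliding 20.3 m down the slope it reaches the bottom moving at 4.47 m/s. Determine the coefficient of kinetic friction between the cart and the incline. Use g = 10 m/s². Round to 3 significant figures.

Energy balance down the incline: mg L sinθ − ½mv² = μ_k (mg cosθ) L
mgL sinθ = 1975.1 J; ½mv² = 225.78 J
W_f = 1975.1 − 225.78 = 1749 J
μ_k = W_f/(mg cosθ · L) = 1749/(204.0 × 20.3) = 0.4224

μ_k = 0.422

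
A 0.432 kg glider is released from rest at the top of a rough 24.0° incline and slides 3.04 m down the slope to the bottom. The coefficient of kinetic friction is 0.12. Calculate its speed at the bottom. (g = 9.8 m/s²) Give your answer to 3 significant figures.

Taking the bottom as reference, mgh = ½mv² + μ_k N L with h = L sinθ, N = mg cosθ:
mgh = mgL sinθ = (0.432)(9.8)(3.04)sin24.0° = 5.2348 J
W_f = μ_k mg cosθ · L = (0.12)(0.432)(9.8)cos24.0°·3.04 = 1.411 J
½mv² = 5.2348 − 1.411 = 3.8239 J
v = √(2 × 3.8239/0.432) = 4.208 m/s

v = 4.21 m/s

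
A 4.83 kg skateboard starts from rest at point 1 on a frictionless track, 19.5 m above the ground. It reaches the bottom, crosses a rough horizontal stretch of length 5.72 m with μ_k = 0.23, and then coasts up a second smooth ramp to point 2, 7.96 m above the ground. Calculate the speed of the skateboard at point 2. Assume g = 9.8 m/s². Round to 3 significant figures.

v = 14.2 m/s

Energy at 1: mgh₁ = (4.83)(9.8)(19.5) = 923.01 J
Friction loss: W_f = μ_k mg d = 62.27 J
At 2: ½mv² + mgh₂ = mgh₁ − W_f
½mv² = 923.01 − 62.27 − 376.78 = 483.96 J
v = √(2 × 483.96/4.83) = 14.16 m/s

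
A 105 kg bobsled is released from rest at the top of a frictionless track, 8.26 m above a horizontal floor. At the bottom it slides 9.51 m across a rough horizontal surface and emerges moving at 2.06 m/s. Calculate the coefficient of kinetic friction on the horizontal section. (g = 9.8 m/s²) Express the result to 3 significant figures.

Energy at the top = energy at the end + work done against friction:
mgh = ½mv² + μ_k m g d
mgh = 8499.5 J; ½mv² = 222.79 J
W_f = 8499.5 − 222.79 = 8277 J
μ_k = W_f/(mg·d) = 8277/(1029 × 9.51) = 0.8458

μ_k = 0.846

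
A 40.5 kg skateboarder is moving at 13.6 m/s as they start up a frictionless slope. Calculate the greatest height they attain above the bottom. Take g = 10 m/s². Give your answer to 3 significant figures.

By energy conservation, ½mv² = mgh
h = v²/(2g) = 13.6²/(2 × 10) = 9.248 m

h = 9.25 m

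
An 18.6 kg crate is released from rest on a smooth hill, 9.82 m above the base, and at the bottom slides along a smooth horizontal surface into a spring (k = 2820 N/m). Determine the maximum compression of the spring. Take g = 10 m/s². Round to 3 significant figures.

At max compression the crate is momentarily at rest: mgh = ½kx²
x = √(2mgh/k) = √(2 × 18.6 × 10 × 9.82 / 2820) = 1.138 m

x = 1.14 m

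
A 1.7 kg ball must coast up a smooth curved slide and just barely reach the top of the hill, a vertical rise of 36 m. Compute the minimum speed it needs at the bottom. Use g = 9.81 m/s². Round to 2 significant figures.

At the top it is momentarily at rest, so all KE converts to PE: ½mv² = mgh
v = √(2gh) = √(2 × 9.81 × 36) = 26.58 m/s

v = 27 m/s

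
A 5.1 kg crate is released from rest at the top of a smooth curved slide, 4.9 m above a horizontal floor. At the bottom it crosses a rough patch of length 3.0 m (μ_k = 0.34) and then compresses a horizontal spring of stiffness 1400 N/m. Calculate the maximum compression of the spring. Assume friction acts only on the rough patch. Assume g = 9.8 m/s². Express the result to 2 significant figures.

Initial energy: E₁ = mgh = (5.1)(9.8)(4.9) = 244.90 J
Friction removes W_f = μ_k mg d = (0.34)(5.1)(9.8)(3.0) = 50.98 J
Energy reaching the spring: E = 244.90 − 50.98 = 193.92 J
At max compression ½kx² = E ⇒ x = √(2E/k) = √(2 × 193.92/1400) = 0.5263 m

x = 0.53 m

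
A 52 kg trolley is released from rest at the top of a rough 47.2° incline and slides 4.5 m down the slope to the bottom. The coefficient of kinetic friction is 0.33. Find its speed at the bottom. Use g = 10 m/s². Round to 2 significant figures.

Energy: mgh = ½mv² + W_f, with h = L sinθ and W_f = μ_k (mg cosθ) L
mgh = mgL sinθ = (52)(10)(4.5)sin47.2° = 1716.9 J
W_f = μ_k mg cosθ · L = (0.33)(52)(10)cos47.2°·4.5 = 524.7 J
½mv² = 1716.9 − 524.7 = 1192.3 J
v = √(2 × 1192.3/52) = 6.772 m/s

v = 6.8 m/s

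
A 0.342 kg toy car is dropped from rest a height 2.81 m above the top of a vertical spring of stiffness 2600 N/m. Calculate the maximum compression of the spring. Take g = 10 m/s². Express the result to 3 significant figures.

Let x be the compression. The total drop is H + x, and the car is instantaneously at rest at max compression, so energy conservation gives:
mg(H + x) = ½kx²
½(2600)x² − (0.342)(10)x − (0.342)(10)(2.81) = 0
1300x² − 3.420x − 9.610 = 0
x = [3.420 + √(11.70 + 49973)]/(2 × 1300) = 0.08730 m

x = 0.0873 m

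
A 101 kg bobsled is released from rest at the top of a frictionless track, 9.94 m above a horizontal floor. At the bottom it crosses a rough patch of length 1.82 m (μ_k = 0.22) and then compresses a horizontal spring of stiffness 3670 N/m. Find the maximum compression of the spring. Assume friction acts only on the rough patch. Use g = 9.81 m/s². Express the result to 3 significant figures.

x = 2.27 m

Initial energy: E₁ = mgh = (101)(9.81)(9.94) = 9848.7 J
Friction removes W_f = μ_k mg d = (0.22)(101)(9.81)(1.82) = 396.7 J
Energy reaching the spring: E = 9848.7 − 396.7 = 9451.9 J
At max compression ½kx² = E ⇒ x = √(2E/k) = √(2 × 9451.9/3670) = 2.270 m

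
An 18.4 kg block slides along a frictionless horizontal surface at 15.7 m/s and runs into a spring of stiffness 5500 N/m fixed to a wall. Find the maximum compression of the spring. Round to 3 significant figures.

Conservation of energy between contact and max compression: ½mv² = ½kx²
x = v√(m/k) = 15.7 × √(18.4/5500) = 0.9081 m

x = 0.908 m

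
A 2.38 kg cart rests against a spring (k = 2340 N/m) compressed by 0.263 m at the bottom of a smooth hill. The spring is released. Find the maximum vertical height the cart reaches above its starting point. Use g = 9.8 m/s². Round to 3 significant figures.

At maximum height the cart is at rest, so ½kx² = mgh
h = kx²/(2mg) = (2340)(0.263)²/(2 × 2.38 × 9.8) = 3.470 m

h = 3.47 m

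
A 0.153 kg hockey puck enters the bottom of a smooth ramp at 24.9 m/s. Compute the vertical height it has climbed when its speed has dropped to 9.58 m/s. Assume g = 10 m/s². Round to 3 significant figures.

Energy balance between the two points: ½mv₁² = ½mv₂² + mgh
h = (v₁² − v₂²)/(2g) = (24.9² − 9.58²)/(2 × 10) = 26.41 m

h = 26.4 m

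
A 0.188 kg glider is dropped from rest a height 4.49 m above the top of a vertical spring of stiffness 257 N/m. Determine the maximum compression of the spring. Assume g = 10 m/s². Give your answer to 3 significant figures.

Measuring PE from the top of the relaxed spring, at max compression the glider has dropped H + x with zero KE, so:
mg(H + x) = ½kx²
½(257)x² − (0.188)(10)x − (0.188)(10)(4.49) = 0
128.5x² − 1.880x − 8.441 = 0
x = [1.880 + √(3.534 + 4338.8)]/(2 × 128.5) = 0.2637 m

x = 0.264 m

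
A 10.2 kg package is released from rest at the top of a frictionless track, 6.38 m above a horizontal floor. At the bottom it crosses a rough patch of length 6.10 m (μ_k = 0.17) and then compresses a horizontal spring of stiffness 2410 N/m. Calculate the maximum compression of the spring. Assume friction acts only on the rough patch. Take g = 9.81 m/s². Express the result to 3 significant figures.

x = 0.666 m

Initial energy: E₁ = mgh = (10.2)(9.81)(6.38) = 638.40 J
Friction removes W_f = μ_k mg d = (0.17)(10.2)(9.81)(6.10) = 103.8 J
Energy reaching the spring: E = 638.40 − 103.8 = 534.63 J
At max compression ½kx² = E ⇒ x = √(2E/k) = √(2 × 534.63/2410) = 0.6661 m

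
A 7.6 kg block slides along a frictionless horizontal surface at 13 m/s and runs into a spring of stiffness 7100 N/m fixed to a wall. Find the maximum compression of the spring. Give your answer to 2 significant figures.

x = 0.43 m

All KE is stored as spring PE at maximum compression: ½mv² = ½kx²
x = v√(m/k) = 13 × √(7.6/7100) = 0.4253 m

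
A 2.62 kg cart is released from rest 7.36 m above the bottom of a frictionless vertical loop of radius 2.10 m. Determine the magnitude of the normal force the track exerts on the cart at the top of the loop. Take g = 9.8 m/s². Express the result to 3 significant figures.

N = 51.6 N

Energy from release to top (height 2r): mgh = ½mv_top² + mg(2r)
v_top² = 2g(h − 2r) = 2(9.8)(7.36 − 4.200) = 61.936 m²/s²
At the top, both N and weight point toward the centre: N + mg = mv_top²/r
N = m(v_top²/r − g) = 2.62(61.936/2.10 − 9.8) = 51.60 N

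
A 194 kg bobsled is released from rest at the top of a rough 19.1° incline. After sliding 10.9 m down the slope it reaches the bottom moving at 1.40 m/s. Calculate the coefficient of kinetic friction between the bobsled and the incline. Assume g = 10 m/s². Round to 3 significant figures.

μ_k = 0.337

Energy balance down the incline: mg L sinθ − ½mv² = μ_k (mg cosθ) L
mgL sinθ = 6919.3 J; ½mv² = 190.12 J
W_f = 6919.3 − 190.12 = 6729 J
μ_k = W_f/(mg cosθ · L) = 6729/(1833 × 10.9) = 0.3368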